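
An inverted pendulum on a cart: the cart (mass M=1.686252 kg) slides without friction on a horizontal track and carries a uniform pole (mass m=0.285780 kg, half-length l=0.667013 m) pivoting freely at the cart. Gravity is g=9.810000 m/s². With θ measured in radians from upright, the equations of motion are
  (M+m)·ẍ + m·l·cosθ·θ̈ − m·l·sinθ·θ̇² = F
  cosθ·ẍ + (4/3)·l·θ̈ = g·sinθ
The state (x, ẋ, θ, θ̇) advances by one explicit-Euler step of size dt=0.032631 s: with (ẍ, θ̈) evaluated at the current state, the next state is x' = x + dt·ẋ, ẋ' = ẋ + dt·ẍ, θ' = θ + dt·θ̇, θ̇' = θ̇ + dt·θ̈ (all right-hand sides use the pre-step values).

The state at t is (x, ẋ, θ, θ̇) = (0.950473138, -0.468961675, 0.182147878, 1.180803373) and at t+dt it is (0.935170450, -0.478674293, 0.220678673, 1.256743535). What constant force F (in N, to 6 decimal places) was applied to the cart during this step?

F = -0.198842 N

ẍ = (ẋ'−ẋ)/dt = (-0.478674293−-0.468961675)/0.032631 = -0.297650
θ̈ = (θ̇'−θ̇)/dt = (1.256743535−1.180803373)/0.032631 = 2.327240
sinθ=0.181142, cosθ=0.983457
F = (M+m)·ẍ + m·l·cosθ·θ̈ − m·l·sinθ·θ̇² = -0.586975 + 0.436277 − 0.048144 = -0.198842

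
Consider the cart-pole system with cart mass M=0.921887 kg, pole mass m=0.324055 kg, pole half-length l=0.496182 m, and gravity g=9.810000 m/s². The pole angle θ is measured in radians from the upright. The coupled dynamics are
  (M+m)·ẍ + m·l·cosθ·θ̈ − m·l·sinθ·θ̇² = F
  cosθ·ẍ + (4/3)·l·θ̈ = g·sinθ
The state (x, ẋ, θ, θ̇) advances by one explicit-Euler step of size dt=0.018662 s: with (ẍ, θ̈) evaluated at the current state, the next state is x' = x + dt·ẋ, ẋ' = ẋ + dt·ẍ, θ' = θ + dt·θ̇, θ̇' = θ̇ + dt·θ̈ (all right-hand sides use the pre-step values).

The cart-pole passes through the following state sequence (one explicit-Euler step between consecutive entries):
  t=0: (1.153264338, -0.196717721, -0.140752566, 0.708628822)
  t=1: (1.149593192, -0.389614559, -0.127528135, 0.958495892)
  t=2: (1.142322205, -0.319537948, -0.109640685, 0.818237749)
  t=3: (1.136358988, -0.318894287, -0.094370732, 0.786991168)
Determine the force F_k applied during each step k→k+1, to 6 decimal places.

F_0 = -10.735613 N
F_1 = 3.498714 N
F_2 = -0.212849 N

step 0→1:
  ẍ = (ẋ'−ẋ)/dt = (-0.389614559−-0.196717721)/0.018662 = -10.336343
  θ̈ = (θ̇'−θ̇)/dt = (0.958495892−0.708628822)/0.018662 = 13.389083
  sinθ=-0.140288, cosθ=0.990111
  F = (M+m)·ẍ + m·l·cosθ·θ̈ − m·l·sinθ·θ̇² = -12.878484 + 2.131544 − -0.011327 = -10.735613
step 1→2:
  ẍ = (ẋ'−ẋ)/dt = (-0.319537948−-0.389614559)/0.018662 = 3.755043
  θ̈ = (θ̇'−θ̇)/dt = (0.818237749−0.958495892)/0.018662 = -7.515708
  sinθ=-0.127183, cosθ=0.991879
  F = (M+m)·ẍ + m·l·cosθ·θ̈ − m·l·sinθ·θ̇² = 4.678566 + -1.198639 − -0.018787 = 3.498714
step 2→3:
  ẍ = (ẋ'−ẋ)/dt = (-0.318894287−-0.319537948)/0.018662 = 0.034490
  θ̈ = (θ̇'−θ̇)/dt = (0.786991168−0.818237749)/0.018662 = -1.674343
  sinθ=-0.109421, cosθ=0.993995
  F = (M+m)·ẍ + m·l·cosθ·θ̈ − m·l·sinθ·θ̇² = 0.042973 + -0.267601 − -0.011779 = -0.212849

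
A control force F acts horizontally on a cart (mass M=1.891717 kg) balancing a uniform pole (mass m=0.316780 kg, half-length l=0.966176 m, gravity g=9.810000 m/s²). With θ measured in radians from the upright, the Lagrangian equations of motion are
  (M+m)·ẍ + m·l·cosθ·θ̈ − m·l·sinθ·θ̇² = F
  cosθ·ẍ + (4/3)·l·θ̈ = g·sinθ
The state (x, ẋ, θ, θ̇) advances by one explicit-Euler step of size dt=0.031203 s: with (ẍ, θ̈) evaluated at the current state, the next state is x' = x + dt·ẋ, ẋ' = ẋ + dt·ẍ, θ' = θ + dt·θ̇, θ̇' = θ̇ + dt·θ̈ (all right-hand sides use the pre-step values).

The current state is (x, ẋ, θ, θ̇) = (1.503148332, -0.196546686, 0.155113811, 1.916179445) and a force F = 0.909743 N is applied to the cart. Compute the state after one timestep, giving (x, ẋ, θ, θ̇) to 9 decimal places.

sinθ=0.154492545, cosθ=0.987993954
temp = (F + m·l·θ̇²·sinθ)/(M+m) = (0.909743 + 0.173617653)/2.208497 = 0.490542053
θ̈ = (g·sinθ − cosθ·temp)/(l·(4/3 − m·cos²θ/(M+m))) = 0.894152329
ẍ = temp − m·l·θ̈·cosθ/(M+m) = 0.368113425
Euler: x'=1.503148332+0.031203·-0.196546686=1.497015486, ẋ'=-0.196546686+0.031203·0.368113425=-0.185060443
       θ'=0.155113811+0.031203·1.916179445=0.214904358, θ̇'=1.916179445+0.031203·0.894152329=1.944079680

(1.497015486, -0.185060443, 0.214904358, 1.944079680)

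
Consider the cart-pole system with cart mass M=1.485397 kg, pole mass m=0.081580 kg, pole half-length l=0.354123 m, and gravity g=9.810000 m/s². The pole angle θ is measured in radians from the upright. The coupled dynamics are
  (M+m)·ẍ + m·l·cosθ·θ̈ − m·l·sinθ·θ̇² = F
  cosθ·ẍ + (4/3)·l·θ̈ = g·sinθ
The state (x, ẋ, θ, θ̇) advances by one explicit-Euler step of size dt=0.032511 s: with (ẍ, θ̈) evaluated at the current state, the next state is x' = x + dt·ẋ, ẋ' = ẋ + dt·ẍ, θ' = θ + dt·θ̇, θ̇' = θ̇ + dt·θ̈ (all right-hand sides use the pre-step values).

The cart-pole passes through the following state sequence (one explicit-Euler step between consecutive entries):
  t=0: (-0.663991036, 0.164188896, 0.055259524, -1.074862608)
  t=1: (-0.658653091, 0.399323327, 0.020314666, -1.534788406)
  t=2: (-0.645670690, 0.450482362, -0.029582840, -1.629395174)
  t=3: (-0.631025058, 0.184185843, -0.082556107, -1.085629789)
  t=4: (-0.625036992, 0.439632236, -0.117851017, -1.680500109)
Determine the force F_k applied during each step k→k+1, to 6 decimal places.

step 0→1:
  ẍ = (ẋ'−ẋ)/dt = (0.399323327−0.164188896)/0.032511 = 7.232458
  θ̈ = (θ̇'−θ̇)/dt = (-1.534788406−-1.074862608)/0.032511 = -14.146775
  sinθ=0.055231, cosθ=0.998474
  F = (M+m)·ẍ + m·l·cosθ·θ̈ − m·l·sinθ·θ̇² = 11.333095 + -0.408067 − 0.001843 = 10.923184
step 1→2:
  ẍ = (ẋ'−ẋ)/dt = (0.450482362−0.399323327)/0.032511 = 1.573592
  θ̈ = (θ̇'−θ̇)/dt = (-1.629395174−-1.534788406)/0.032511 = -2.909993
  sinθ=0.020313, cosθ=0.999794
  F = (M+m)·ẍ + m·l·cosθ·θ̈ − m·l·sinθ·θ̇² = 2.465782 + -0.084050 − 0.001382 = 2.380349
step 2→3:
  ẍ = (ẋ'−ẋ)/dt = (0.184185843−0.450482362)/0.032511 = -8.190967
  θ̈ = (θ̇'−θ̇)/dt = (-1.085629789−-1.629395174)/0.032511 = 16.725582
  sinθ=-0.029579, cosθ=0.999562
  F = (M+m)·ẍ + m·l·cosθ·θ̈ − m·l·sinθ·θ̇² = -12.835056 + 0.482980 − -0.002269 = -12.349808
step 3→4:
  ẍ = (ẋ'−ẋ)/dt = (0.439632236−0.184185843)/0.032511 = 7.857230
  θ̈ = (θ̇'−θ̇)/dt = (-1.680500109−-1.085629789)/0.032511 = -18.297509
  sinθ=-0.082462, cosθ=0.996594
  F = (M+m)·ẍ + m·l·cosθ·θ̈ − m·l·sinθ·θ̇² = 12.312098 + -0.526803 − -0.002808 = 11.788103

F_0 = 10.923184 N
F_1 = 2.380349 N
F_2 = -12.349808 N
F_3 = 11.788103 N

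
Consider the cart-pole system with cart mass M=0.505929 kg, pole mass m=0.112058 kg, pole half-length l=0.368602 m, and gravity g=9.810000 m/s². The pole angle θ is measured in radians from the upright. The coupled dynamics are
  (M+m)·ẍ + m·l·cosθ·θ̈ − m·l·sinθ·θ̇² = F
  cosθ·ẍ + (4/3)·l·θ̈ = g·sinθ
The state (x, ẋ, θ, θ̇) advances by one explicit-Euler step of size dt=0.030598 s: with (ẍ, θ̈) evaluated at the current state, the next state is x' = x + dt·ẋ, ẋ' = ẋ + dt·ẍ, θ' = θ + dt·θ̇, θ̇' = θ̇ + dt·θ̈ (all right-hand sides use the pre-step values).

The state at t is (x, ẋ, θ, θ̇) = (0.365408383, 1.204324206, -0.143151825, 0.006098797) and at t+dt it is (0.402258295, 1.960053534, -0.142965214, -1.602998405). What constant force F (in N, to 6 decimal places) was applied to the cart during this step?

ẍ = (ẋ'−ẋ)/dt = (1.960053534−1.204324206)/0.030598 = 24.698651
θ̈ = (θ̇'−θ̇)/dt = (-1.602998405−0.006098797)/0.030598 = -52.588313
sinθ=-0.142663, cosθ=0.989771
F = (M+m)·ẍ + m·l·cosθ·θ̈ − m·l·sinθ·θ̇² = 15.263445 + -2.149932 − -0.000000 = 13.113514

F = 13.113514 N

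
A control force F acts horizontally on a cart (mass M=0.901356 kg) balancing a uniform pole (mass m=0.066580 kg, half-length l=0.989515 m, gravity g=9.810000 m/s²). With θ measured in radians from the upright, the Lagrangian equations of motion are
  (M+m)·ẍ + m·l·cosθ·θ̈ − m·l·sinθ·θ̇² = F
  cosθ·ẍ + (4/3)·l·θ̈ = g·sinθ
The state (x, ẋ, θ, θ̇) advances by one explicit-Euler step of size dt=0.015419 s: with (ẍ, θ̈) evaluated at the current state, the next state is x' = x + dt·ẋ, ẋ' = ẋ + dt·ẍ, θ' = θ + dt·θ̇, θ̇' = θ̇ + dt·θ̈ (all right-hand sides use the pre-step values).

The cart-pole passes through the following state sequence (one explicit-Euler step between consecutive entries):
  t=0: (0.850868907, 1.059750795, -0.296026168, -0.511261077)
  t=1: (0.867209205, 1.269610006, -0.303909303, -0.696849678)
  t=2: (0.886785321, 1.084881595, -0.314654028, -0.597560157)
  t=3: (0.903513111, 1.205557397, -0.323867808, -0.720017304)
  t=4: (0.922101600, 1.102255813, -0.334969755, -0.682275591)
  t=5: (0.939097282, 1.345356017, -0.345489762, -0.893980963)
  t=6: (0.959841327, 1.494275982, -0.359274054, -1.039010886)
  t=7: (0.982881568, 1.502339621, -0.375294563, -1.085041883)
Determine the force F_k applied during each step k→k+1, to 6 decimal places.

step 0→1:
  ẍ = (ẋ'−ẋ)/dt = (1.269610006−1.059750795)/0.015419 = 13.610429
  θ̈ = (θ̇'−θ̇)/dt = (-0.696849678−-0.511261077)/0.015419 = -12.036358
  sinθ=-0.291722, cosθ=0.956503
  F = (M+m)·ẍ + m·l·cosθ·θ̈ − m·l·sinθ·θ̇² = 13.174025 + -0.758486 − -0.005024 = 12.420562
step 1→2:
  ẍ = (ẋ'−ẋ)/dt = (1.084881595−1.269610006)/0.015419 = -11.980570
  θ̈ = (θ̇'−θ̇)/dt = (-0.597560157−-0.696849678)/0.015419 = 6.439427
  sinθ=-0.299253, cosθ=0.954174
  F = (M+m)·ẍ + m·l·cosθ·θ̈ − m·l·sinθ·θ̇² = -11.596425 + 0.404800 − -0.009574 = -11.182051
step 2→3:
  ẍ = (ẋ'−ẋ)/dt = (1.205557397−1.084881595)/0.015419 = 7.826435
  θ̈ = (θ̇'−θ̇)/dt = (-0.720017304−-0.597560157)/0.015419 = -7.941964
  sinθ=-0.309488, cosθ=0.950904
  F = (M+m)·ẍ + m·l·cosθ·θ̈ − m·l·sinθ·θ̇² = 7.575488 + -0.497543 − -0.007281 = 7.085226
step 3→4:
  ẍ = (ẋ'−ẋ)/dt = (1.102255813−1.205557397)/0.015419 = -6.699629
  θ̈ = (θ̇'−θ̇)/dt = (-0.682275591−-0.720017304)/0.015419 = 2.447741
  sinθ=-0.318236, cosθ=0.948012
  F = (M+m)·ẍ + m·l·cosθ·θ̈ − m·l·sinθ·θ̇² = -6.484812 + 0.152878 − -0.010869 = -6.321065
step 4→5:
  ẍ = (ẋ'−ẋ)/dt = (1.345356017−1.102255813)/0.015419 = 15.766276
  θ̈ = (θ̇'−θ̇)/dt = (-0.893980963−-0.682275591)/0.015419 = -13.730162
  sinθ=-0.328741, cosθ=0.944420
  F = (M+m)·ẍ + m·l·cosθ·θ̈ − m·l·sinθ·θ̇² = 15.260746 + -0.854294 − -0.010082 = 14.416534
step 5→6:
  ẍ = (ẋ'−ẋ)/dt = (1.494275982−1.345356017)/0.015419 = 9.658212
  θ̈ = (θ̇'−θ̇)/dt = (-1.039010886−-0.893980963)/0.015419 = -9.405923
  sinθ=-0.338658, cosθ=0.940910
  F = (M+m)·ẍ + m·l·cosθ·θ̈ − m·l·sinθ·θ̇² = 9.348531 + -0.583063 − -0.017831 = 8.783299
step 6→7:
  ẍ = (ẋ'−ẋ)/dt = (1.502339621−1.494275982)/0.015419 = 0.522968
  θ̈ = (θ̇'−θ̇)/dt = (-1.085041883−-1.039010886)/0.015419 = -2.985343
  sinθ=-0.351595, cosθ=0.936152
  F = (M+m)·ẍ + m·l·cosθ·θ̈ − m·l·sinθ·θ̇² = 0.506199 + -0.184122 − -0.025006 = 0.347083

F_0 = 12.420562 N
F_1 = -11.182051 N
F_2 = 7.085226 N
F_3 = -6.321065 N
F_4 = 14.416534 N
F_5 = 8.783299 N
F_6 = 0.347083 N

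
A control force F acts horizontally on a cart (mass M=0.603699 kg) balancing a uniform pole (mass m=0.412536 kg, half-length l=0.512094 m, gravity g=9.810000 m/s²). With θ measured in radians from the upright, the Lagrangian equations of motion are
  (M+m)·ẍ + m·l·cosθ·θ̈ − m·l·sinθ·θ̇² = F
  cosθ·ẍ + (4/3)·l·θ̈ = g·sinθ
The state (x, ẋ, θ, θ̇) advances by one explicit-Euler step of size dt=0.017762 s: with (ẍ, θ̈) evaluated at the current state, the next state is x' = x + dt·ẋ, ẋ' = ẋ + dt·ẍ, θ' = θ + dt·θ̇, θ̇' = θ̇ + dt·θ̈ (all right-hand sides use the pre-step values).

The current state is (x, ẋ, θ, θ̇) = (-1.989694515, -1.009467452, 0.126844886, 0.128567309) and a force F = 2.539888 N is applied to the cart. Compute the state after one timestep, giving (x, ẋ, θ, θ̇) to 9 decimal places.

sinθ=0.126505012, cosθ=0.991965968
temp = (F + m·l·θ̇²·sinθ)/(M+m) = (2.539888 + 0.000441754)/1.016235 = 2.499746372
θ̈ = (g·sinθ − cosθ·temp)/(l·(4/3 − m·cos²θ/(M+m))) = -2.590034203
ẍ = temp − m·l·θ̈·cosθ/(M+m) = 3.033842789
Euler: x'=-1.989694515+0.017762·-1.009467452=-2.007624676, ẋ'=-1.009467452+0.017762·3.033842789=-0.955580336
       θ'=0.126844886+0.017762·0.128567309=0.129128499, θ̇'=0.128567309+0.017762·-2.590034203=0.082563121

(-2.007624676, -0.955580336, 0.129128499, 0.082563121)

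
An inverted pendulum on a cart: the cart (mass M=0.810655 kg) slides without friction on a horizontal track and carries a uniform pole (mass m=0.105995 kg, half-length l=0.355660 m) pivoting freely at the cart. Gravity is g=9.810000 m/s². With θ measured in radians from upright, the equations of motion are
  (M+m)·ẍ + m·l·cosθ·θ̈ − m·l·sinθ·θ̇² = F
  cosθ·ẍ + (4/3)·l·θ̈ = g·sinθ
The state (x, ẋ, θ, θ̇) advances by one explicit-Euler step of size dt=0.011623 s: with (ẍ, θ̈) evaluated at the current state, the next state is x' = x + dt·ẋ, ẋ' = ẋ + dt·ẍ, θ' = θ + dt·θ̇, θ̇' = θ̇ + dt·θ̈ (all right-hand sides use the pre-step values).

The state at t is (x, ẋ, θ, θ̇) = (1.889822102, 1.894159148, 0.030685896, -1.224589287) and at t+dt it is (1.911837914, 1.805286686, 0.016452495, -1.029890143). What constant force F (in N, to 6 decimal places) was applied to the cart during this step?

F = -6.379485 N

ẍ = (ẋ'−ẋ)/dt = (1.805286686−1.894159148)/0.011623 = -7.646258
θ̈ = (θ̇'−θ̇)/dt = (-1.029890143−-1.224589287)/0.011623 = 16.751195
sinθ=0.030681, cosθ=0.999529
F = (M+m)·ẍ + m·l·cosθ·θ̈ − m·l·sinθ·θ̇² = -7.008943 + 0.631192 − 0.001734 = -6.379485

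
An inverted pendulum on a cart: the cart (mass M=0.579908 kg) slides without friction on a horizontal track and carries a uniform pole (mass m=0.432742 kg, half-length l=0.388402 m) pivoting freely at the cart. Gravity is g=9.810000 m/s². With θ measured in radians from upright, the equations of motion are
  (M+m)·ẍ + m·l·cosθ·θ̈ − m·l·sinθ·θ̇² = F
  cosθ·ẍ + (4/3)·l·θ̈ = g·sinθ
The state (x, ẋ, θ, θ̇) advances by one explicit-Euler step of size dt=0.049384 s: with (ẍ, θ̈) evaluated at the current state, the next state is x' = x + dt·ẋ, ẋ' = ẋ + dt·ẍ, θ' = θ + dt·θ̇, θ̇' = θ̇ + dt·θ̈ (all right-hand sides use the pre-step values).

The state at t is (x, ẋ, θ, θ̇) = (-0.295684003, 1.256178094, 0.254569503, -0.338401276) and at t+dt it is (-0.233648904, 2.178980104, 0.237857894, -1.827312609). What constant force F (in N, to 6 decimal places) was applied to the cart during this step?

F = 14.013613 N

ẍ = (ẋ'−ẋ)/dt = (2.178980104−1.256178094)/0.049384 = 18.686255
θ̈ = (θ̇'−θ̇)/dt = (-1.827312609−-0.338401276)/0.049384 = -30.149671
sinθ=0.251829, cosθ=0.967772
F = (M+m)·ẍ + m·l·cosθ·θ̈ − m·l·sinθ·θ̇² = 18.922636 + -4.904176 − 0.004847 = 14.013613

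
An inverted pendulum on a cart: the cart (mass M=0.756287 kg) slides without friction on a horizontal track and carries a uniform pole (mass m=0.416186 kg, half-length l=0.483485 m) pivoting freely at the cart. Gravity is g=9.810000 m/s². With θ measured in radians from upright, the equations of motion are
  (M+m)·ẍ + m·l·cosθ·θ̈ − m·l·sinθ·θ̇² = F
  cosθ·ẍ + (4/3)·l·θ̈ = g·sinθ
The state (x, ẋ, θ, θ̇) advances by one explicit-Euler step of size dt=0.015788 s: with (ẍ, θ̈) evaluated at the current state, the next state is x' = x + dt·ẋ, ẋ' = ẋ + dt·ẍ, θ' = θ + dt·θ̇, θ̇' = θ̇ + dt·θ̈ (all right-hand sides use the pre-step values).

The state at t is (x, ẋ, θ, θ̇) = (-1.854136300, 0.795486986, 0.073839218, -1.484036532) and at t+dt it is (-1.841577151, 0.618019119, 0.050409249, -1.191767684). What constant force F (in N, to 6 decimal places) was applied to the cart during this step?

F = -9.497241 N

ẍ = (ẋ'−ẋ)/dt = (0.618019119−0.795486986)/0.015788 = -11.240681
θ̈ = (θ̇'−θ̇)/dt = (-1.191767684−-1.484036532)/0.015788 = 18.512088
sinθ=0.073772, cosθ=0.997275
F = (M+m)·ẍ + m·l·cosθ·θ̈ − m·l·sinθ·θ̇² = -13.179395 + 3.714846 − 0.032693 = -9.497241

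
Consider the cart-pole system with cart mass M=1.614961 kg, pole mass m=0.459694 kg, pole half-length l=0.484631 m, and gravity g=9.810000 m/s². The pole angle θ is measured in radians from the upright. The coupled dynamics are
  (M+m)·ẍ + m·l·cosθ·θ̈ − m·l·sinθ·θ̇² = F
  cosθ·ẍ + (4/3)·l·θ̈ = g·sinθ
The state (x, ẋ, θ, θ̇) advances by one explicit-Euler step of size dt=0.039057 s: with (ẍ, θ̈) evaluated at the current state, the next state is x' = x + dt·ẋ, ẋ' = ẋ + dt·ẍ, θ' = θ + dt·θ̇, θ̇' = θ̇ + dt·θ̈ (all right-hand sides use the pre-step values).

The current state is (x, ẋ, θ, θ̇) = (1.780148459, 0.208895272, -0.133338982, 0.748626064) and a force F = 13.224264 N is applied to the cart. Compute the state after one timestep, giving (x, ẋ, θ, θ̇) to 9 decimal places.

(1.788307282, 0.516075211, -0.104099894, 0.198634322)

sinθ=-0.132944221, cosθ=0.991123521
temp = (F + m·l·θ̇²·sinθ)/(M+m) = (13.224264 + -0.016598903)/2.074655 = 6.366198282
θ̈ = (g·sinθ − cosθ·temp)/(l·(4/3 − m·cos²θ/(M+m))) = -14.081771315
ẍ = temp − m·l·θ̈·cosθ/(M+m) = 7.864913818
Euler: x'=1.780148459+0.039057·0.208895272=1.788307282, ẋ'=0.208895272+0.039057·7.864913818=0.516075211
       θ'=-0.133338982+0.039057·0.748626064=-0.104099894, θ̇'=0.748626064+0.039057·-14.081771315=0.198634322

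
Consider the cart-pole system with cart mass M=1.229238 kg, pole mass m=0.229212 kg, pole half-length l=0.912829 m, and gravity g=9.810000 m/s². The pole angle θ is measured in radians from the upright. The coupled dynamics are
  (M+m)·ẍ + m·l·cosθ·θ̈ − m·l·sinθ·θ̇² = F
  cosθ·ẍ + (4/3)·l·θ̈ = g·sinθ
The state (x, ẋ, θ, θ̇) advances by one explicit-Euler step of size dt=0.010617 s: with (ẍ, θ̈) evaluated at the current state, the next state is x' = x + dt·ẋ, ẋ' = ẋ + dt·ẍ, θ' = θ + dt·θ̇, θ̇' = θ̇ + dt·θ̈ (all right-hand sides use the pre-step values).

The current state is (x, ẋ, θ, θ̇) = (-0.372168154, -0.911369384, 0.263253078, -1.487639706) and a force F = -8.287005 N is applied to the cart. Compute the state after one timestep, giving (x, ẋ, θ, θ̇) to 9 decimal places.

(-0.381844163, -0.981623449, 0.247458807, -1.409637706)

sinθ=0.260222928, cosθ=0.965548563
temp = (F + m·l·θ̇²·sinθ)/(M+m) = (-8.287005 + 0.120494677)/1.458450 = -5.599444837
θ̈ = (g·sinθ − cosθ·temp)/(l·(4/3 − m·cos²θ/(M+m))) = 7.346896502
ẍ = temp − m·l·θ̈·cosθ/(M+m) = -6.617129615
Euler: x'=-0.372168154+0.010617·-0.911369384=-0.381844163, ẋ'=-0.911369384+0.010617·-6.617129615=-0.981623449
       θ'=0.263253078+0.010617·-1.487639706=0.247458807, θ̇'=-1.487639706+0.010617·7.346896502=-1.409637706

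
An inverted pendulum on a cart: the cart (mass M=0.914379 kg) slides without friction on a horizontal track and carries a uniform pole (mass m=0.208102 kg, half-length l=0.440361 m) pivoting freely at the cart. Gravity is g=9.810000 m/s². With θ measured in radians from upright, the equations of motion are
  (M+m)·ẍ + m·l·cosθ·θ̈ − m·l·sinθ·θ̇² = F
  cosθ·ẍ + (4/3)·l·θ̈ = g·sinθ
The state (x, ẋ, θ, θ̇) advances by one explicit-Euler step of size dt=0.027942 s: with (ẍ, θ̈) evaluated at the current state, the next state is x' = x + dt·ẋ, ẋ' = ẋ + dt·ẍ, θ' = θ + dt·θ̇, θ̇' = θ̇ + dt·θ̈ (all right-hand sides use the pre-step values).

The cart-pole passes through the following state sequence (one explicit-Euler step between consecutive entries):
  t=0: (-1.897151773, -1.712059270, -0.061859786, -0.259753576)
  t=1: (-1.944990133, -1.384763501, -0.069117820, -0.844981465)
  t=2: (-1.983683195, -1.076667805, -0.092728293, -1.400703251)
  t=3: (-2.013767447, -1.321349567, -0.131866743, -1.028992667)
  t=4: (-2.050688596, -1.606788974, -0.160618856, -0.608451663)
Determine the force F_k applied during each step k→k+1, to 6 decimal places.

step 0→1:
  ẍ = (ẋ'−ẋ)/dt = (-1.384763501−-1.712059270)/0.027942 = 11.713398
  θ̈ = (θ̇'−θ̇)/dt = (-0.844981465−-0.259753576)/0.027942 = -20.944381
  sinθ=-0.061820, cosθ=0.998087
  F = (M+m)·ẍ + m·l·cosθ·θ̈ − m·l·sinθ·θ̇² = 13.148067 + -1.915672 − -0.000382 = 11.232777
step 1→2:
  ẍ = (ẋ'−ẋ)/dt = (-1.076667805−-1.384763501)/0.027942 = 11.026258
  θ̈ = (θ̇'−θ̇)/dt = (-1.400703251−-0.844981465)/0.027942 = -19.888404
  sinθ=-0.069063, cosθ=0.997612
  F = (M+m)·ẍ + m·l·cosθ·θ̈ − m·l·sinθ·θ̇² = 12.376765 + -1.818222 − -0.004519 = 10.563062
step 2→3:
  ẍ = (ẋ'−ẋ)/dt = (-1.321349567−-1.076667805)/0.027942 = -8.756773
  θ̈ = (θ̇'−θ̇)/dt = (-1.028992667−-1.400703251)/0.027942 = 13.302934
  sinθ=-0.092595, cosθ=0.995704
  F = (M+m)·ẍ + m·l·cosθ·θ̈ − m·l·sinθ·θ̇² = -9.829312 + 1.213844 − -0.016648 = -8.598820
step 3→4:
  ẍ = (ẋ'−ẋ)/dt = (-1.606788974−-1.321349567)/0.027942 = -10.215425
  θ̈ = (θ̇'−θ̇)/dt = (-0.608451663−-1.028992667)/0.027942 = 15.050498
  sinθ=-0.131485, cosθ=0.991318
  F = (M+m)·ẍ + m·l·cosθ·θ̈ − m·l·sinθ·θ̇² = -11.466621 + 1.367253 − -0.012758 = -10.086609

F_0 = 11.232777 N
F_1 = 10.563062 N
F_2 = -8.598820 N
F_3 = -10.086609 N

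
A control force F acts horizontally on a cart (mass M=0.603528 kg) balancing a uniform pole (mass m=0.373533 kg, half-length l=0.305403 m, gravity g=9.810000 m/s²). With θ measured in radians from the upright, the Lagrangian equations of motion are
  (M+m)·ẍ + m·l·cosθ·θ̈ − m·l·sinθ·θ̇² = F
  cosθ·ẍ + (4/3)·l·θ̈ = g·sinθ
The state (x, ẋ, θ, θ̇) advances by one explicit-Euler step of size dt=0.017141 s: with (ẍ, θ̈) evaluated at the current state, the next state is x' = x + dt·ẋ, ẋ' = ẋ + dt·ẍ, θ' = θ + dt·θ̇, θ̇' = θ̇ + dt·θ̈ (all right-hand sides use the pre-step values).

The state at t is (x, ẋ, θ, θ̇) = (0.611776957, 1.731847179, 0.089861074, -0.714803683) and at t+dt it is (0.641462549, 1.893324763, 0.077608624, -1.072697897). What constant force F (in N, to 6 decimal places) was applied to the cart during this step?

F = 6.826943 N

ẍ = (ẋ'−ẋ)/dt = (1.893324763−1.731847179)/0.017141 = 9.420546
θ̈ = (θ̇'−θ̇)/dt = (-1.072697897−-0.714803683)/0.017141 = -20.879424
sinθ=0.089740, cosθ=0.995965
F = (M+m)·ẍ + m·l·cosθ·θ̈ − m·l·sinθ·θ̇² = 9.204448 + -2.372275 − 0.005231 = 6.826943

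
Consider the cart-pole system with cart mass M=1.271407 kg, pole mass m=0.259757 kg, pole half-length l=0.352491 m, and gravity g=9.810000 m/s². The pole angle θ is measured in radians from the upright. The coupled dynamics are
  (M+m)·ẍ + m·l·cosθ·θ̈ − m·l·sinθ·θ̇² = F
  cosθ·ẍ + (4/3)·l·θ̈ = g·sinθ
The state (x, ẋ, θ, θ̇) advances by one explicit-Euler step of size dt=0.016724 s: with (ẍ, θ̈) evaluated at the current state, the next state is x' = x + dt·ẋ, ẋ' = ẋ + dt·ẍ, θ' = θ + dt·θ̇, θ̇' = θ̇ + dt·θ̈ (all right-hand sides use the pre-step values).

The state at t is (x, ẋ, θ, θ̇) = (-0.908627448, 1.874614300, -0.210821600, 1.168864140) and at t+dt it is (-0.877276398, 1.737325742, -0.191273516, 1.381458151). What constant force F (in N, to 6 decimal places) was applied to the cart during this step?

F = -11.405103 N

ẍ = (ẋ'−ẋ)/dt = (1.737325742−1.874614300)/0.016724 = -8.209074
θ̈ = (θ̇'−θ̇)/dt = (1.381458151−1.168864140)/0.016724 = 12.711912
sinθ=-0.209263, cosθ=0.977859
F = (M+m)·ẍ + m·l·cosθ·θ̈ − m·l·sinθ·θ̇² = -12.569439 + 1.138158 − -0.026178 = -11.405103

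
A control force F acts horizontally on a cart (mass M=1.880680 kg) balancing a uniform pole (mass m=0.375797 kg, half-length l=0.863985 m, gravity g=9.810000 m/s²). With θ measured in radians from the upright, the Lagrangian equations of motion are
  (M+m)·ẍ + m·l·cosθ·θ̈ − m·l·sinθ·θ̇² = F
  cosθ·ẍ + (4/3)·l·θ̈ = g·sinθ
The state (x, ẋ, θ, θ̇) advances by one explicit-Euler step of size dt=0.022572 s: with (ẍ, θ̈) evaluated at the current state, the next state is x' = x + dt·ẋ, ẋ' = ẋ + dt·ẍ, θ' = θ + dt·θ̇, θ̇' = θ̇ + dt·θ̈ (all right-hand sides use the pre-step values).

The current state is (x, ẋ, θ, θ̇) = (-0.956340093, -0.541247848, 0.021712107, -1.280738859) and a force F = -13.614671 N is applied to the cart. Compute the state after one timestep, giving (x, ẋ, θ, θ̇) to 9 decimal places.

(-0.968557139, -0.697420580, -0.007196731, -1.141028721)

sinθ=0.021710401, cosθ=0.999764301
temp = (F + m·l·θ̇²·sinθ)/(M+m) = (-13.614671 + 0.011562414)/2.256477 = -6.028472076
θ̈ = (g·sinθ − cosθ·temp)/(l·(4/3 − m·cos²θ/(M+m))) = 6.189532980
ẍ = temp − m·l·θ̈·cosθ/(M+m) = -6.918869935
Euler: x'=-0.956340093+0.022572·-0.541247848=-0.968557139, ẋ'=-0.541247848+0.022572·-6.918869935=-0.697420580
       θ'=0.021712107+0.022572·-1.280738859=-0.007196731, θ̇'=-1.280738859+0.022572·6.189532980=-1.141028721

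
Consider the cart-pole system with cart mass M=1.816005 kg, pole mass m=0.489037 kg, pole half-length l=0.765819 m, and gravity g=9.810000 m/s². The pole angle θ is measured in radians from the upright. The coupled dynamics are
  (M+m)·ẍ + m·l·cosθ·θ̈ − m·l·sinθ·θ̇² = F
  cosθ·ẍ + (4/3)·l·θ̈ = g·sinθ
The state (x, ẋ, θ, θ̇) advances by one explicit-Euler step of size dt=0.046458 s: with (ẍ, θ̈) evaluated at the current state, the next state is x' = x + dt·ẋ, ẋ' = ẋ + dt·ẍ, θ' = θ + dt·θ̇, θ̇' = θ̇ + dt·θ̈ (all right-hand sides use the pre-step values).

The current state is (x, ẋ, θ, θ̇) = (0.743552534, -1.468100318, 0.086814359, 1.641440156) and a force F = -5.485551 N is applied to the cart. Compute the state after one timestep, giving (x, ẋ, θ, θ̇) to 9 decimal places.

sinθ=0.086705351, cosθ=0.996234000
temp = (F + m·l·θ̇²·sinθ)/(M+m) = (-5.485551 + 0.087491097)/2.305042 = -2.341848827
θ̈ = (g·sinθ − cosθ·temp)/(l·(4/3 − m·cos²θ/(M+m))) = 3.702570264
ẍ = temp − m·l·θ̈·cosθ/(M+m) = -2.941161803
Euler: x'=0.743552534+0.046458·-1.468100318=0.675347529, ẋ'=-1.468100318+0.046458·-2.941161803=-1.604740813
       θ'=0.086814359+0.046458·1.641440156=0.163072386, θ̇'=1.641440156+0.046458·3.702570264=1.813454165

(0.675347529, -1.604740813, 0.163072386, 1.813454165)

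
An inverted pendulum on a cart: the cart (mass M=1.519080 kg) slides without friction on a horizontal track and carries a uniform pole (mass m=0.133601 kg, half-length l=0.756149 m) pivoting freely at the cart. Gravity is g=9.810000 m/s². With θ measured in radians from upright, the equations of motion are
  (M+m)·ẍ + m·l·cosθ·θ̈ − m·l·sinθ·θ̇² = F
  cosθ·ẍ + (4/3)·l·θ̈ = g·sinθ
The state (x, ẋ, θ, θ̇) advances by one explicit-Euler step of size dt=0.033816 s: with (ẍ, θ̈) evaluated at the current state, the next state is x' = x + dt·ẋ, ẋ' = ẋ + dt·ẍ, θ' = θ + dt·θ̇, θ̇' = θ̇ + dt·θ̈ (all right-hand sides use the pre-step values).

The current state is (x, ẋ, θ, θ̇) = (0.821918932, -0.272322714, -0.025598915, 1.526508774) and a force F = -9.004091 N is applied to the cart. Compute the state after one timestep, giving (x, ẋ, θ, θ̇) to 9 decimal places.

(0.812710067, -0.468024213, 0.026021506, 1.712133154)

sinθ=-0.025596119, cosθ=0.999672366
temp = (F + m·l·θ̇²·sinθ)/(M+m) = (-9.004091 + -0.006025455)/1.652681 = -5.451818261
θ̈ = (g·sinθ − cosθ·temp)/(l·(4/3 − m·cos²θ/(M+m))) = 5.489247115
ẍ = temp − m·l·θ̈·cosθ/(M+m) = -5.787245653
Euler: x'=0.821918932+0.033816·-0.272322714=0.812710067, ẋ'=-0.272322714+0.033816·-5.787245653=-0.468024213
       θ'=-0.025598915+0.033816·1.526508774=0.026021506, θ̇'=1.526508774+0.033816·5.489247115=1.712133154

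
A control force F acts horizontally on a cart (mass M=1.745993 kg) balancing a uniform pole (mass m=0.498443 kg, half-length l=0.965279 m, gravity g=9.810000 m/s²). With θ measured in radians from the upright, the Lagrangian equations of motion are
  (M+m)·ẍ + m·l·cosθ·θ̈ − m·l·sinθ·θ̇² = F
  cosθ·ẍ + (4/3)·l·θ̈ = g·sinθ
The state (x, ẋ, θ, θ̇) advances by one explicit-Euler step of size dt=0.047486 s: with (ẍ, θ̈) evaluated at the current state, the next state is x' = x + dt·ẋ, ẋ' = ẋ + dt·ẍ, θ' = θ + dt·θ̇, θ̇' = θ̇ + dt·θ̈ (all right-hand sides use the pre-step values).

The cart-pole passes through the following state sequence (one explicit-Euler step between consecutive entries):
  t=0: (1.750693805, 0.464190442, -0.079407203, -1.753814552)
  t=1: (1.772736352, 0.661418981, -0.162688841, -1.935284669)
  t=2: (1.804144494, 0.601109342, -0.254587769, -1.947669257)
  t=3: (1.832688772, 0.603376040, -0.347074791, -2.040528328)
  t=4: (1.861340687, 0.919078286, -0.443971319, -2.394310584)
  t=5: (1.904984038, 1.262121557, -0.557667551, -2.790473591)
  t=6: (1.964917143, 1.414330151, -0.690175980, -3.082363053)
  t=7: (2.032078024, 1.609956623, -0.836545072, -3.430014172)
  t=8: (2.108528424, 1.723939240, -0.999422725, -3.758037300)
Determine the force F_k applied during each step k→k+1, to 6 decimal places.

F_0 = 7.606548 N
F_1 = -2.682498 N
F_2 = -0.343744 N
F_3 = 12.232324 N
F_4 = 13.773902 N
F_5 = 6.667451 N
F_6 = 9.440434 N
F_7 = 7.362530 N

step 0→1:
  ẍ = (ẋ'−ẋ)/dt = (0.661418981−0.464190442)/0.047486 = 4.153404
  θ̈ = (θ̇'−θ̇)/dt = (-1.935284669−-1.753814552)/0.047486 = -3.821550
  sinθ=-0.079324, cosθ=0.996849
  F = (M+m)·ẍ + m·l·cosθ·θ̈ − m·l·sinθ·θ̇² = 9.322049 + -1.832893 − -0.117392 = 7.606548
step 1→2:
  ẍ = (ẋ'−ẋ)/dt = (0.601109342−0.661418981)/0.047486 = -1.270051
  θ̈ = (θ̇'−θ̇)/dt = (-1.947669257−-1.935284669)/0.047486 = -0.260805
  sinθ=-0.161972, cosθ=0.986795
  F = (M+m)·ẍ + m·l·cosθ·θ̈ − m·l·sinθ·θ̇² = -2.850548 + -0.123826 − -0.291876 = -2.682498
step 2→3:
  ẍ = (ẋ'−ẋ)/dt = (0.603376040−0.601109342)/0.047486 = 0.047734
  θ̈ = (θ̇'−θ̇)/dt = (-2.040528328−-1.947669257)/0.047486 = -1.955504
  sinθ=-0.251846, cosθ=0.967767
  F = (M+m)·ẍ + m·l·cosθ·θ̈ − m·l·sinθ·θ̇² = 0.107136 + -0.910538 − -0.459658 = -0.343744
step 3→4:
  ẍ = (ẋ'−ẋ)/dt = (0.919078286−0.603376040)/0.047486 = 6.648323
  θ̈ = (θ̇'−θ̇)/dt = (-2.394310584−-2.040528328)/0.047486 = -7.450243
  sinθ=-0.340148, cosθ=0.940372
  F = (M+m)·ẍ + m·l·cosθ·θ̈ − m·l·sinθ·θ̇² = 14.921735 + -3.370842 − -0.681431 = 12.232324
step 4→5:
  ẍ = (ẋ'−ẋ)/dt = (1.262121557−0.919078286)/0.047486 = 7.224093
  θ̈ = (θ̇'−θ̇)/dt = (-2.790473591−-2.394310584)/0.047486 = -8.342733
  sinθ=-0.429529, cosθ=0.903053
  F = (M+m)·ẍ + m·l·cosθ·θ̈ − m·l·sinθ·θ̇² = 16.214014 + -3.624849 − -1.184737 = 13.773902
step 5→6:
  ẍ = (ẋ'−ẋ)/dt = (1.414330151−1.262121557)/0.047486 = 3.205336
  θ̈ = (θ̇'−θ̇)/dt = (-3.082363053−-2.790473591)/0.047486 = -6.146853
  sinθ=-0.529209, cosθ=0.848492
  F = (M+m)·ẍ + m·l·cosθ·θ̈ − m·l·sinθ·θ̇² = 7.194172 + -2.509394 − -1.982673 = 6.667451
step 6→7:
  ẍ = (ẋ'−ẋ)/dt = (1.609956623−1.414330151)/0.047486 = 4.119666
  θ̈ = (θ̇'−θ̇)/dt = (-3.430014172−-3.082363053)/0.047486 = -7.321129
  sinθ=-0.636673, cosθ=0.771134
  F = (M+m)·ẍ + m·l·cosθ·θ̈ − m·l·sinθ·θ̇² = 9.246327 + -2.716291 − -2.910397 = 9.440434
step 7→8:
  ẍ = (ẋ'−ẋ)/dt = (1.723939240−1.609956623)/0.047486 = 2.400342
  θ̈ = (θ̇'−θ̇)/dt = (-3.758037300−-3.430014172)/0.047486 = -6.907786
  sinθ=-0.742333, cosθ=0.670032
  F = (M+m)·ẍ + m·l·cosθ·θ̈ − m·l·sinθ·θ̇² = 5.387413 + -2.226909 − -4.202026 = 7.362530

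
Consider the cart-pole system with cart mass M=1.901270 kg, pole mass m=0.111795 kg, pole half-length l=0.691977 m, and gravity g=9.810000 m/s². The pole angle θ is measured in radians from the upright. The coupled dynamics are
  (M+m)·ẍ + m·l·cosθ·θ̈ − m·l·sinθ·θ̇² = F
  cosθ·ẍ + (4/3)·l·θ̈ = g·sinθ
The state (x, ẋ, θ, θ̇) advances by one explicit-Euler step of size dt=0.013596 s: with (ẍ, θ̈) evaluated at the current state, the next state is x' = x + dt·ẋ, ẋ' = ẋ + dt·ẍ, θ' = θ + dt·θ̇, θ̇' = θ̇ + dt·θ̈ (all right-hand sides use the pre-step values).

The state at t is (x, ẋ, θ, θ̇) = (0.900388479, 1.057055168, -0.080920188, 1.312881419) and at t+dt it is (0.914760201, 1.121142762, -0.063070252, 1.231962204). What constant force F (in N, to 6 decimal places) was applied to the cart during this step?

ẍ = (ẋ'−ẋ)/dt = (1.121142762−1.057055168)/0.013596 = 4.713709
θ̈ = (θ̇'−θ̇)/dt = (1.231962204−1.312881419)/0.013596 = -5.951693
sinθ=-0.080832, cosθ=0.996728
F = (M+m)·ẍ + m·l·cosθ·θ̈ − m·l·sinθ·θ̇² = 9.489004 + -0.458914 − -0.010778 = 9.040868

F = 9.040868 N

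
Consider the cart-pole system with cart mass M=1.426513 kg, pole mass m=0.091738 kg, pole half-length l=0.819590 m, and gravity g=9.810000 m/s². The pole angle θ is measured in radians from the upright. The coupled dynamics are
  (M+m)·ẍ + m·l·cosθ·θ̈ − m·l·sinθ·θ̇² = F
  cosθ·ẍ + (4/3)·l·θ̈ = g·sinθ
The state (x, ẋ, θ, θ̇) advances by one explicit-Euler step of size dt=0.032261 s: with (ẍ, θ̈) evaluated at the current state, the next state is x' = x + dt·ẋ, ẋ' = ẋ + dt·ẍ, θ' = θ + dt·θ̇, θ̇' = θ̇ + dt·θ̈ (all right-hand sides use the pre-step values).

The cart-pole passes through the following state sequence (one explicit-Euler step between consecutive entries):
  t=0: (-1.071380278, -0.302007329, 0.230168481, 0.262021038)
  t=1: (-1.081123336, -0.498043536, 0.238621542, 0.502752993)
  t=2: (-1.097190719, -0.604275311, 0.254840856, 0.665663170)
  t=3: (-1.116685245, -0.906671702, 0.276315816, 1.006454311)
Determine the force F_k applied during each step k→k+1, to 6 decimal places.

step 0→1:
  ẍ = (ẋ'−ẋ)/dt = (-0.498043536−-0.302007329)/0.032261 = -6.076569
  θ̈ = (θ̇'−θ̇)/dt = (0.502752993−0.262021038)/0.032261 = 7.462012
  sinθ=0.228142, cosθ=0.973628
  F = (M+m)·ẍ + m·l·cosθ·θ̈ − m·l·sinθ·θ̇² = -9.225758 + 0.546254 − 0.001178 = -8.680681
step 1→2:
  ẍ = (ẋ'−ẋ)/dt = (-0.604275311−-0.498043536)/0.032261 = -3.292885
  θ̈ = (θ̇'−θ̇)/dt = (0.665663170−0.502752993)/0.032261 = 5.049756
  sinθ=0.236363, cosθ=0.971665
  F = (M+m)·ẍ + m·l·cosθ·θ̈ − m·l·sinθ·θ̇² = -4.999427 + 0.368920 − 0.004492 = -4.634998
step 2→3:
  ẍ = (ẋ'−ẋ)/dt = (-0.906671702−-0.604275311)/0.032261 = -9.373435
  θ̈ = (θ̇'−θ̇)/dt = (1.006454311−0.665663170)/0.032261 = 10.563564
  sinθ=0.252091, cosθ=0.967703
  F = (M+m)·ẍ + m·l·cosθ·θ̈ − m·l·sinθ·θ̇² = -14.231227 + 0.768597 − 0.008399 = -13.471029

F_0 = -8.680681 N
F_1 = -4.634998 N
F_2 = -13.471029 N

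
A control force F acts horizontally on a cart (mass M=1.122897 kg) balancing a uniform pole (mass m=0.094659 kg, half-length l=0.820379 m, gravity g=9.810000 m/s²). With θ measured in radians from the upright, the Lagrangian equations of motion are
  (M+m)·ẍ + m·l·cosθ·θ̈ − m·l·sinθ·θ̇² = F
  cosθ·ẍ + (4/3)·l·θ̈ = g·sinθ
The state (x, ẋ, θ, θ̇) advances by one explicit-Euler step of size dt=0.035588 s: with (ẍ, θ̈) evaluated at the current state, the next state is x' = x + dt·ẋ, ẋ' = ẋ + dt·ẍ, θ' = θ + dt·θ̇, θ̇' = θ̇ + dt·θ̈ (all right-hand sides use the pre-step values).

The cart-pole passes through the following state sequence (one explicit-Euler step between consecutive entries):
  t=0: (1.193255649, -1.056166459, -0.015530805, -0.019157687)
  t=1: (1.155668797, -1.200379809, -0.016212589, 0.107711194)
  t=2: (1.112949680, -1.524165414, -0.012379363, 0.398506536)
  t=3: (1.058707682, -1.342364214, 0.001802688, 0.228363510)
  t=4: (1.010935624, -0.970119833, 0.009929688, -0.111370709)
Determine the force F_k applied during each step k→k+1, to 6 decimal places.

step 0→1:
  ẍ = (ẋ'−ẋ)/dt = (-1.200379809−-1.056166459)/0.035588 = -4.052303
  θ̈ = (θ̇'−θ̇)/dt = (0.107711194−-0.019157687)/0.035588 = 3.564934
  sinθ=-0.015530, cosθ=0.999879
  F = (M+m)·ẍ + m·l·cosθ·θ̈ − m·l·sinθ·θ̇² = -4.933906 + 0.276806 − -0.000000 = -4.657099
step 1→2:
  ẍ = (ẋ'−ẋ)/dt = (-1.524165414−-1.200379809)/0.035588 = -9.098168
  θ̈ = (θ̇'−θ̇)/dt = (0.398506536−0.107711194)/0.035588 = 8.171163
  sinθ=-0.016212, cosθ=0.999869
  F = (M+m)·ẍ + m·l·cosθ·θ̈ − m·l·sinθ·θ̇² = -11.077529 + 0.634459 − -0.000015 = -10.443056
step 2→3:
  ẍ = (ẋ'−ẋ)/dt = (-1.342364214−-1.524165414)/0.035588 = 5.108497
  θ̈ = (θ̇'−θ̇)/dt = (0.228363510−0.398506536)/0.035588 = -4.780910
  sinθ=-0.012379, cosθ=0.999923
  F = (M+m)·ẍ + m·l·cosθ·θ̈ − m·l·sinθ·θ̇² = 6.219881 + -0.371239 − -0.000153 = 5.848795
step 3→4:
  ẍ = (ẋ'−ẋ)/dt = (-0.970119833−-1.342364214)/0.035588 = 10.459829
  θ̈ = (θ̇'−θ̇)/dt = (-0.111370709−0.228363510)/0.035588 = -9.546314
  sinθ=0.001803, cosθ=0.999998
  F = (M+m)·ẍ + m·l·cosθ·θ̈ − m·l·sinθ·θ̇² = 12.735427 + -0.741330 − 0.000007 = 11.994090

F_0 = -4.657099 N
F_1 = -10.443056 N
F_2 = 5.848795 N
F_3 = 11.994090 N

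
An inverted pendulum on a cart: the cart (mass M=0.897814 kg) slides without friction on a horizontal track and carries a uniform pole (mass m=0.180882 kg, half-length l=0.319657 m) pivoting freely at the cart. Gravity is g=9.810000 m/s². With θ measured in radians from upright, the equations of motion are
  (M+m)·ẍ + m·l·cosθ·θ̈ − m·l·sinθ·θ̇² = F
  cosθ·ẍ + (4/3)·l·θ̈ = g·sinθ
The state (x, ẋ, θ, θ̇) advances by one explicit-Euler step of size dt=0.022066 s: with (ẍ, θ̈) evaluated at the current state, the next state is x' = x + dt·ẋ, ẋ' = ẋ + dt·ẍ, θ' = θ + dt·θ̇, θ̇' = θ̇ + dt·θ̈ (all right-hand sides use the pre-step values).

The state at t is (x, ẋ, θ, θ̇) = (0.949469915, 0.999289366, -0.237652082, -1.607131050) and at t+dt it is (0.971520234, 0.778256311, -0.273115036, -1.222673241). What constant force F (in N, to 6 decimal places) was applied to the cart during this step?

ẍ = (ẋ'−ẋ)/dt = (0.778256311−0.999289366)/0.022066 = -10.016906
θ̈ = (θ̇'−θ̇)/dt = (-1.222673241−-1.607131050)/0.022066 = 17.423086
sinθ=-0.235421, cosθ=0.971893
F = (M+m)·ẍ + m·l·cosθ·θ̈ − m·l·sinθ·θ̇² = -10.805197 + 0.979091 − -0.035158 = -9.790947

F = -9.790947 N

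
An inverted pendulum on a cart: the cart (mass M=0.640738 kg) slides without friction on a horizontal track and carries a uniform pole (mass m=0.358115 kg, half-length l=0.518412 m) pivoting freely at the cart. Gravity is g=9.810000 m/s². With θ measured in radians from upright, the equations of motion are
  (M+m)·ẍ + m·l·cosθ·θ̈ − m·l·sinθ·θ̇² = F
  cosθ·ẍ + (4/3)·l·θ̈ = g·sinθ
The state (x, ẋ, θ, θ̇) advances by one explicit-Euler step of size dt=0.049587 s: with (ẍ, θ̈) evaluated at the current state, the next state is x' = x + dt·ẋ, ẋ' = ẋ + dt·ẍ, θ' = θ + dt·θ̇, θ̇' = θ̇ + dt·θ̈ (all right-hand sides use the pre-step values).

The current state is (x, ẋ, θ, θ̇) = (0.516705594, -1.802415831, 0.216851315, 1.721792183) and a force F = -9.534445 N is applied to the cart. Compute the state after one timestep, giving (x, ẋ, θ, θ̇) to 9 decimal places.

sinθ=0.215155753, cosθ=0.976579747
temp = (F + m·l·θ̇²·sinθ)/(M+m) = (-9.534445 + 0.118416436)/0.998853 = -9.426841151
θ̈ = (g·sinθ − cosθ·temp)/(l·(4/3 − m·cos²θ/(M+m))) = 22.018900497
ẍ = temp − m·l·θ̈·cosθ/(M+m) = -13.423520643
Euler: x'=0.516705594+0.049587·-1.802415831=0.427329200, ẋ'=-1.802415831+0.049587·-13.423520643=-2.468047949
       θ'=0.216851315+0.049587·1.721792183=0.302229824, θ̇'=1.721792183+0.049587·22.018900497=2.813643402

(0.427329200, -2.468047949, 0.302229824, 2.813643402)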